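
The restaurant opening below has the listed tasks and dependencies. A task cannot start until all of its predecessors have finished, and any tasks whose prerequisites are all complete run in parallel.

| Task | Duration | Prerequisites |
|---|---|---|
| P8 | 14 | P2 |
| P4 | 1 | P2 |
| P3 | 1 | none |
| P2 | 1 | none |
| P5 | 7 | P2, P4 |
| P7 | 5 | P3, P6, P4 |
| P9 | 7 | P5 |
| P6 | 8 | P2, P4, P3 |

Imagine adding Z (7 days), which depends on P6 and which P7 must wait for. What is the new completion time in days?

22

Originally the plan takes 16 days.
With Z inserted, P7 now waits for max(P3, P6, P4, Z).
New critical path: P2→P4→P6→Z→P7 = 1+1+8+7+5 = 22 ⇒ 22 days.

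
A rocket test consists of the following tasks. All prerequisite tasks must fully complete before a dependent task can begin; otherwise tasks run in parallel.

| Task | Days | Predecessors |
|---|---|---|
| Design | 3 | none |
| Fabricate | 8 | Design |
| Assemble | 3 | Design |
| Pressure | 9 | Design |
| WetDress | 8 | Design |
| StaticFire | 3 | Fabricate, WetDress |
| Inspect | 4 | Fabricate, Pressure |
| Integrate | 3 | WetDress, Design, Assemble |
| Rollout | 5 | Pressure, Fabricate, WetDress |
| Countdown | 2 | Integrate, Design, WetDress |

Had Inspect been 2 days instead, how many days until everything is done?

Critical path before the change: Design→Pressure→Rollout = 3+9+5 = 17 giving 17 days.
Inspect is off the critical path — its longest chain is 16 days, giving 1 of slack.
No other chain overtakes it, so the finish is 17 days.

17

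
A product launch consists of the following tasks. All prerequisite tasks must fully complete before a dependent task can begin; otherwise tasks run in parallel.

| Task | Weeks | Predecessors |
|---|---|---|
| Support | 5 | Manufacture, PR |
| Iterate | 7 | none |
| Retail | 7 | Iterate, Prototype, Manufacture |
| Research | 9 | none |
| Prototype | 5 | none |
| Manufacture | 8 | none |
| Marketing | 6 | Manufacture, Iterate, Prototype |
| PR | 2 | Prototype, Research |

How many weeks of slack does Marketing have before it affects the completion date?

The longest chain is Research→PR→Support = 9+2+5 = 16; overall finish 16 weeks.
Longest path through Marketing: 14 weeks (earliest finish 14, latest finish 16).
Float = 16 − 14 = 2.

2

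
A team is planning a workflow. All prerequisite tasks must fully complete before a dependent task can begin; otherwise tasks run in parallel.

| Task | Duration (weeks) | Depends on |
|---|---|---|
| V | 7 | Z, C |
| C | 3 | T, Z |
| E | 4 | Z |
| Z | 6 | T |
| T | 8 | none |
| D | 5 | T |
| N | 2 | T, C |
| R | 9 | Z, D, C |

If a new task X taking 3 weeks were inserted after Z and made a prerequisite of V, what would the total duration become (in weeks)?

26

Originally the schedule takes 26 weeks.
With X inserted, V now waits for max(Z, C, X).
New critical path: T→Z→C→R = 8+6+3+9 = 26 ⇒ 26 weeks.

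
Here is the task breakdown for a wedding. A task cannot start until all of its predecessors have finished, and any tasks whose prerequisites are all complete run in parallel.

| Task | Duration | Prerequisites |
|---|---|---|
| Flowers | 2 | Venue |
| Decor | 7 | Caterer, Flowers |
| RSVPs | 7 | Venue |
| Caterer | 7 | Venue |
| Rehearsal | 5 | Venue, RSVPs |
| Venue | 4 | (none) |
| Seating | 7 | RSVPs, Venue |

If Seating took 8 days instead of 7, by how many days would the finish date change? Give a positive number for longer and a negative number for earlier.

Critical path before the change: Venue→RSVPs→Seating = 4+7+7 = 18 giving 18 days.
Since Seating is critical, the +1 change carries straight to that chain (now 19 days).
The critical path is still Venue→RSVPs→Seating; finish is now 19 days.
Change in finish: 19 − 18 = +1 days.

1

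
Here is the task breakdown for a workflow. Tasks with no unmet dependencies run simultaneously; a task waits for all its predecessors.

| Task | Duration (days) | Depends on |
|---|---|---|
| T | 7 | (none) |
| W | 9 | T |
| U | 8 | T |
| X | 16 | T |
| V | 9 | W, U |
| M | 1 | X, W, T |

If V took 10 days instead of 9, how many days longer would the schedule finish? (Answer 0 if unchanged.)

Critical path before the change: T→W→V = 7+9+9 = 25 giving 25 days.
V lies on that path, so at 10 days the path becomes 26 days.
That remains the longest chain; total 26 days.
Change in finish: 26 − 25 = +1 days.

1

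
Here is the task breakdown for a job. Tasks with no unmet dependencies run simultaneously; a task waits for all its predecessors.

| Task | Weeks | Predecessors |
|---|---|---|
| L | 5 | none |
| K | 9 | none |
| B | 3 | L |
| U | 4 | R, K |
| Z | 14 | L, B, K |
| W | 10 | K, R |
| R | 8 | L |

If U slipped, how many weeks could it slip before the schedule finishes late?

The longest chain is L→R→W = 5+8+10 = 23; overall finish 23 weeks.
The longest chain containing U totals 17 weeks.
So U can slip 23 − 17 = 6 weeks.

6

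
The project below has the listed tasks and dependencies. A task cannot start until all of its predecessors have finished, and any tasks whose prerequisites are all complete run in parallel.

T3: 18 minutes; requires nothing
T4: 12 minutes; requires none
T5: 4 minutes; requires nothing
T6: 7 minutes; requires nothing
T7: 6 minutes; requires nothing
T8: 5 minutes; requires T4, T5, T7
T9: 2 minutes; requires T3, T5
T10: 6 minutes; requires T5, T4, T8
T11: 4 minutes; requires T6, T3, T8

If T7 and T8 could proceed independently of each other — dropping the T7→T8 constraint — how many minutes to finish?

23

With the dependency in place, T4→T8→T10 = 12+5+6 = 23 sets the finish at 23 minutes.
Dropping T7→T8 doesn't change T8's earliest start (12); another predecessor still binds.
The longest chain is now T4→T8→T10 = 12+5+6 = 23, so the job takes 23 minutes.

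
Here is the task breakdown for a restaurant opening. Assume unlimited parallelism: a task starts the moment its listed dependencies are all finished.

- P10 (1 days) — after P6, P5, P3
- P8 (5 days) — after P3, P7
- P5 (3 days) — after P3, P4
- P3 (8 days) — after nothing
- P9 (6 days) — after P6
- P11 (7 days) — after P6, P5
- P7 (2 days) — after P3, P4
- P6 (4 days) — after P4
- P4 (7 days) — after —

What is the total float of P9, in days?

The longest chain is P3→P5→P11 = 8+3+7 = 18; overall finish 18 days.
Longest path through P9: 17 days (earliest finish 17, latest finish 18).
Float = 18 − 17 = 1.

1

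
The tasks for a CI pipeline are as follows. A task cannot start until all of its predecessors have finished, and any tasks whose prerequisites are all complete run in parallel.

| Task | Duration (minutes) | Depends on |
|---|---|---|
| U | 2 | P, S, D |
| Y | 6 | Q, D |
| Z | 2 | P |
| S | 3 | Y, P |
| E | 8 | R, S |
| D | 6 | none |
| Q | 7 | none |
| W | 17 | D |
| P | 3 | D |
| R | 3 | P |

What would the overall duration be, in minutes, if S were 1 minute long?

Baseline: Q→Y→S→E = 7+6+3+8 = 24 → 24 minutes.
S is on the critical path; changing it to 1 makes that path 22 minutes.
The binding chain switches to D→W = 6+17 = 23; finish 23 minutes.

23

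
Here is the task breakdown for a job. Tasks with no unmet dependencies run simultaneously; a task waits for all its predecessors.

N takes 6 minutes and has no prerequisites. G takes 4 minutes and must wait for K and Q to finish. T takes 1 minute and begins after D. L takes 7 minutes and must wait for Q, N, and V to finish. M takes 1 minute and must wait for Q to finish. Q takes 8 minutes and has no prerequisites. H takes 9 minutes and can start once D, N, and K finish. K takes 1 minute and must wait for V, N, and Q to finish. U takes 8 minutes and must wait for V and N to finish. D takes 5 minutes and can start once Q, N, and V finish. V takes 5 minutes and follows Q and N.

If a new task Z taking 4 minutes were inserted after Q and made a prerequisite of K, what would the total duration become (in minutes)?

Originally the schedule takes 27 minutes.
With Z inserted, K now waits for max(V, N, Q, Z).
New critical path: Q→V→D→H = 8+5+5+9 = 27 ⇒ 27 minutes.

27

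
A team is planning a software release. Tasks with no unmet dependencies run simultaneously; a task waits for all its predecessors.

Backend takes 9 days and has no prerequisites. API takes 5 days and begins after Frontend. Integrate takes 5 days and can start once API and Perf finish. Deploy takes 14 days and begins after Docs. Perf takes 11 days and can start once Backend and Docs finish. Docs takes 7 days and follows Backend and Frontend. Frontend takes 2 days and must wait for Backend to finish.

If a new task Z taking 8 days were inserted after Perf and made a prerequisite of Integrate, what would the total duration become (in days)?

42

Originally the software release takes 34 days.
With Z inserted, Integrate now waits for max(API, Perf, Z).
New critical path: Backend→Frontend→Docs→Perf→Z→Integrate = 9+2+7+11+8+5 = 42 ⇒ 42 days.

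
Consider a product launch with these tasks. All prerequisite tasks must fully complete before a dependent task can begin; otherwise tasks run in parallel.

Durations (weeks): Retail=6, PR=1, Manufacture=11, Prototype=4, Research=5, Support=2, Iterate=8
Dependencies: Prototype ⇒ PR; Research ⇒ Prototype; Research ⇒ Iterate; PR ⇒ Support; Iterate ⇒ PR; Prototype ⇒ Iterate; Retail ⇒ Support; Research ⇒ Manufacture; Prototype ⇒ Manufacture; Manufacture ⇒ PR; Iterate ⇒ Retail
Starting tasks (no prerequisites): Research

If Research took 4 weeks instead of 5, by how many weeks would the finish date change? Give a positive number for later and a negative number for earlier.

The binding path is Research→Prototype→Iterate→Retail→Support = 5+4+8+6+2 = 25; finish at 25 weeks.
Since Research is critical, the -1 change carries straight to that chain (now 24 weeks).
That remains the longest chain; total 24 weeks.
Change in finish: 24 − 25 = -1 weeks.

-1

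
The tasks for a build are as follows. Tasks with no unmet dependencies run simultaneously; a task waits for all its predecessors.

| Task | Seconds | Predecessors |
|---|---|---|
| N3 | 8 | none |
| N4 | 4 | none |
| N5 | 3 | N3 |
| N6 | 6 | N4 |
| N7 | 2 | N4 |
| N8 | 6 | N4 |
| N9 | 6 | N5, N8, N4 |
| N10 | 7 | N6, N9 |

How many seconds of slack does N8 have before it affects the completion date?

N3→N5→N9→N10 = 8+3+6+7 = 24 sets the makespan at 24 seconds.
N8 finishes as early as 10 and must finish by 11.
Float = 24 − 23 = 1.

1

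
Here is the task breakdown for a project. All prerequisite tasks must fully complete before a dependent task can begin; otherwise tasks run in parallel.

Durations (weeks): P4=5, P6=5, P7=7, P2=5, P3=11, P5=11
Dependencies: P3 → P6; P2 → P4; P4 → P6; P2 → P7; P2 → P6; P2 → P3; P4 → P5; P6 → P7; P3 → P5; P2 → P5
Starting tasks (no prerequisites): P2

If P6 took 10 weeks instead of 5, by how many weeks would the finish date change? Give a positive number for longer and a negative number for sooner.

5

Critical path before the change: P2→P3→P6→P7 = 5+11+5+7 = 28 giving 28 weeks.
P6 is on the critical path; changing it to 10 makes that path 33 weeks.
That remains the longest chain; total 33 weeks.
Change in finish: 33 − 28 = +5 weeks.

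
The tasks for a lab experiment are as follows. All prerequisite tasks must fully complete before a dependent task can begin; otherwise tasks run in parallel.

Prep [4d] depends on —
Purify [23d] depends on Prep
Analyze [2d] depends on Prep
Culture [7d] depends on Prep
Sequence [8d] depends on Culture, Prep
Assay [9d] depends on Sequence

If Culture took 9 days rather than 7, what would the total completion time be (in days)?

30

Critical path before the change: Prep→Culture→Sequence→Assay = 4+7+8+9 = 28 giving 28 days.
Since Culture is critical, the +2 change carries straight to that chain (now 30 days).
No other chain overtakes it, so the finish is 30 days.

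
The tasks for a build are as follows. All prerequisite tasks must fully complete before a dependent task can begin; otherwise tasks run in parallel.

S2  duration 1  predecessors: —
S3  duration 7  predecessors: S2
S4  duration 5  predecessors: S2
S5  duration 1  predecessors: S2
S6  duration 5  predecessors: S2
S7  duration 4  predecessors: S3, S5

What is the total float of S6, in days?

6

Critical path: S2→S3→S7 = 1+7+4 = 12, so the finish is 12 days.
Longest path through S6: 6 days (earliest finish 6, latest finish 12).
So S6 can slip 12 − 6 = 6 days.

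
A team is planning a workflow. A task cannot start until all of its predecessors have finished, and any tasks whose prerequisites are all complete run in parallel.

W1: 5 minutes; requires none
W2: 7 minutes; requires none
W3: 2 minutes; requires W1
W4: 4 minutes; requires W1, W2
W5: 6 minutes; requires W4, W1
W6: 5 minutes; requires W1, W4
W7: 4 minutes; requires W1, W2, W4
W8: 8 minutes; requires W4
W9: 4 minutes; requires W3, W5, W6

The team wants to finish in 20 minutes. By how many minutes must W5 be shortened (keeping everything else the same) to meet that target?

1

Current finish: 21 minutes; target: 20.
W5 is on every critical path, so each minute cut from W5 cuts the finish by one (this holds down to a finish of 20).
Need 21 − 20 = 1 minute off W5 → W5 becomes 5 minutes, finish becomes 20.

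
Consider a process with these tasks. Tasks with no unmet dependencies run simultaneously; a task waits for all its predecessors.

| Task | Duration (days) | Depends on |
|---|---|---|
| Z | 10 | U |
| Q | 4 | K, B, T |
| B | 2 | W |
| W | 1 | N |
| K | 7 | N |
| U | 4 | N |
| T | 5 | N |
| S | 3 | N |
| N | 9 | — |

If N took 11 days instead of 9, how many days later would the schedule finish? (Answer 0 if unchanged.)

As given, the longest chain is N→U→Z = 9+4+10 = 23, so the finish is 23 days.
N lies on that path, so at 11 days the path becomes 25 days.
That remains the longest chain; total 25 days.
Change in finish: 25 − 23 = +2 days.

2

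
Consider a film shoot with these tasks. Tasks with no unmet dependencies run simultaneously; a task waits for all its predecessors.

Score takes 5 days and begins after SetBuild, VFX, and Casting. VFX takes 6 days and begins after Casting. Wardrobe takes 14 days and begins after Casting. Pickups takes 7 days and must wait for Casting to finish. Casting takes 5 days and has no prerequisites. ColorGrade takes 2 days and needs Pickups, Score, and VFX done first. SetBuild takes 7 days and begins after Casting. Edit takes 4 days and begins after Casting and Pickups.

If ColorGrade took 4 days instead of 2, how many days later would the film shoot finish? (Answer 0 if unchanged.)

2

Baseline: Casting→SetBuild→Score→ColorGrade = 5+7+5+2 = 19 → 19 days.
ColorGrade lies on that path, so at 4 days the path becomes 21 days.
No other chain overtakes it, so the finish is 21 days.
Change in finish: 21 − 19 = +2 days.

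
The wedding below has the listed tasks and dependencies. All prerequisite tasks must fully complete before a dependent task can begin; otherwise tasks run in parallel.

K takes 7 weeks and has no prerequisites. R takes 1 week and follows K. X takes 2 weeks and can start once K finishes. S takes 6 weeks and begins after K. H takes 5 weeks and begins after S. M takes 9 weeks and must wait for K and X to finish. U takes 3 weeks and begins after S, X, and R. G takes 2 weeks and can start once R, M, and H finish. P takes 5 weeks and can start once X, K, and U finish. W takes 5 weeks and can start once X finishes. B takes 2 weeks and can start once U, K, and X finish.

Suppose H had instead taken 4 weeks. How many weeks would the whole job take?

21

Critical path before the change: K→S→U→P = 7+6+3+5 = 21 giving 21 weeks.
The longest path through H is only 20 weeks, so H has float 1.
That remains the longest chain; total 21 weeks.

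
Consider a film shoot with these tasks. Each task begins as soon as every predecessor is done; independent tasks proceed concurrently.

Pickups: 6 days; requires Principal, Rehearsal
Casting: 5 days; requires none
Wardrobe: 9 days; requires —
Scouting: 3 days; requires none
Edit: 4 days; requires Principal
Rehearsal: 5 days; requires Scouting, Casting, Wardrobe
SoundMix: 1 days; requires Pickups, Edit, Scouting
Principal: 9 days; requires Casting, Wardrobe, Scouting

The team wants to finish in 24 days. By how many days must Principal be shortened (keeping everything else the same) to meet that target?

1

Current finish: 25 days; target: 24.
Principal is on every critical path, so each day cut from Principal cuts the finish by one (this holds down to a finish of 21).
Need 25 − 24 = 1 day off Principal → Principal becomes 8 days, finish becomes 24.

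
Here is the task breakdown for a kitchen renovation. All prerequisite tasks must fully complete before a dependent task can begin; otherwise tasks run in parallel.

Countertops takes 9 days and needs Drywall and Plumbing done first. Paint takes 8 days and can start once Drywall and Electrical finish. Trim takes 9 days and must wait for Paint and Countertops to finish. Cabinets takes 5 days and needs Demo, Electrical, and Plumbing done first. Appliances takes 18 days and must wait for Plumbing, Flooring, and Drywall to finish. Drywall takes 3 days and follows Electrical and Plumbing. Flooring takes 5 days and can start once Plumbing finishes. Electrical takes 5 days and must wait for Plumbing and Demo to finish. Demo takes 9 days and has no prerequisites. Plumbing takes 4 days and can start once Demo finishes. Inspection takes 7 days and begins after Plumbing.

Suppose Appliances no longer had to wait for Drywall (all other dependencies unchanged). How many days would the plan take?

39

Before: longest chain Demo→Plumbing→Electrical→Drywall→Countertops→Trim = 9+4+5+3+9+9 = 39, finish 39.
Without Drywall→Appliances, Appliances's earliest start moves from 21 to 18.
After: Demo→Plumbing→Electrical→Drywall→Countertops→Trim = 9+4+5+3+9+9 = 39 → 39 days.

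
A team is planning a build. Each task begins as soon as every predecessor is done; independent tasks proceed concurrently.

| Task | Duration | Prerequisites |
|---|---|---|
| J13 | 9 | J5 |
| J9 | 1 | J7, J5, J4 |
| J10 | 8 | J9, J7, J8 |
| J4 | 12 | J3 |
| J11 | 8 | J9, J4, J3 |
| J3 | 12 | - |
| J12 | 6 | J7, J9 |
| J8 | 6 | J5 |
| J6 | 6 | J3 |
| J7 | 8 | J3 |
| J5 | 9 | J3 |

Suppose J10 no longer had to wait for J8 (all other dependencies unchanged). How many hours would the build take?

33

Before: longest chain J3→J5→J8→J10 = 12+9+6+8 = 35, finish 35.
Without J8→J10, J10's earliest start moves from 27 to 25.
After: J3→J4→J9→J10 = 12+12+1+8 = 33 → 33 hours.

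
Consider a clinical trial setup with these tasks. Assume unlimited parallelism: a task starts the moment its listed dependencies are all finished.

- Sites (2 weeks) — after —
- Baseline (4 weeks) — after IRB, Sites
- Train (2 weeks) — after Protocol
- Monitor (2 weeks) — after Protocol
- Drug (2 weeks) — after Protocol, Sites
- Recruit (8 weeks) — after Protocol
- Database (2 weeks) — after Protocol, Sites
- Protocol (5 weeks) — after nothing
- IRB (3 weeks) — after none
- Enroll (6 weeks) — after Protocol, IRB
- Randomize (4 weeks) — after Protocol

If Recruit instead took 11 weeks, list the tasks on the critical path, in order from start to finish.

Critical path before the change: Protocol→Recruit = 5+8 = 13 giving 13 weeks.
Recruit is on the critical path; changing it to 11 makes that path 16 weeks.
No other chain overtakes it, so the finish is 16 weeks.

Protocol, Recruit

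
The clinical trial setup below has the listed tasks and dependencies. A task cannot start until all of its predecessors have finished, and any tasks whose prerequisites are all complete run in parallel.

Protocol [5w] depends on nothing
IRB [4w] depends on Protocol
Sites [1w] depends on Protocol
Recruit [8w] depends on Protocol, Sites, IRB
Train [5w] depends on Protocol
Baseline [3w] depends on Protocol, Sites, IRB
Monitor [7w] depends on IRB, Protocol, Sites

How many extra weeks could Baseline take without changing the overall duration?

5

Protocol→IRB→Recruit = 5+4+8 = 17 sets the makespan at 17 weeks.
Baseline finishes as early as 12 and must finish by 17.
Slack of Baseline = 14 − 9 = 5 weeks.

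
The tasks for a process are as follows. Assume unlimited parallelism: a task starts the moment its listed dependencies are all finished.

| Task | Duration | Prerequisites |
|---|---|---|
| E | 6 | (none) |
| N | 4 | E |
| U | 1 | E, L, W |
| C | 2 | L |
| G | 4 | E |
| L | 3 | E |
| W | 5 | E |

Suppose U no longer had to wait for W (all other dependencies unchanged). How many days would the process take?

11

With the dependency in place, E→W→U = 6+5+1 = 12 sets the finish at 12 days.
Without W→U, U's earliest start moves from 11 to 9.
The longest chain is now E→L→C = 6+3+2 = 11, so the process takes 11 days.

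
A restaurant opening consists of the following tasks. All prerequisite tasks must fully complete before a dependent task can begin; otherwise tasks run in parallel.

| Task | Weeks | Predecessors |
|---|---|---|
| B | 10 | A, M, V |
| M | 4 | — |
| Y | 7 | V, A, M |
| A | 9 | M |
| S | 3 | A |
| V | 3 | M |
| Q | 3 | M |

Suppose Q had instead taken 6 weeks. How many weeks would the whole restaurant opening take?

23

Baseline: M→A→B = 4+9+10 = 23 → 23 weeks.
The longest path through Q is only 7 weeks, so Q has float 16.
The critical path is still M→A→B; finish is now 23 weeks.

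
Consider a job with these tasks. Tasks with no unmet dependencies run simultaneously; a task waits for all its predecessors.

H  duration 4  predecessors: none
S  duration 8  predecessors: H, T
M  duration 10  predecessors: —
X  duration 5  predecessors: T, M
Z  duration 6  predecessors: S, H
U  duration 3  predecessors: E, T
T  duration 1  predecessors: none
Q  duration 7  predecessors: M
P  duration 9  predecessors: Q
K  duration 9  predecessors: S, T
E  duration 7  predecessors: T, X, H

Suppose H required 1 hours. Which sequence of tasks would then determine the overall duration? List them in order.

Critical path before the change: M→Q→P = 10+7+9 = 26 giving 26 hours.
H has 5 hours of float (longest path through it is 21).
No other chain overtakes it, so the finish is 26 hours.

M, Q, P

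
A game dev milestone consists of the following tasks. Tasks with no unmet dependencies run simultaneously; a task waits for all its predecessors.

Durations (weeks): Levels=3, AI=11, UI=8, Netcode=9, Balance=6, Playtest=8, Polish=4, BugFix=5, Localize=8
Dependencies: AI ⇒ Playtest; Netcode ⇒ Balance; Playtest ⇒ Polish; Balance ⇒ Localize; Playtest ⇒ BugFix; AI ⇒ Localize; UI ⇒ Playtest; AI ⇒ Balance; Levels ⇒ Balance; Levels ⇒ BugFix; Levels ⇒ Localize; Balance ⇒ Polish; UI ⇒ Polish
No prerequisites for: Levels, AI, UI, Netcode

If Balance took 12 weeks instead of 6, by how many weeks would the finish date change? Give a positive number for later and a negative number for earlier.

6

Actual critical path: AI→Balance→Localize = 11+6+8 = 25 ⇒ 25 weeks.
Since Balance is critical, the +6 change carries straight to that chain (now 31 weeks).
No other chain overtakes it, so the finish is 31 weeks.
Change in finish: 31 − 25 = +6 weeks.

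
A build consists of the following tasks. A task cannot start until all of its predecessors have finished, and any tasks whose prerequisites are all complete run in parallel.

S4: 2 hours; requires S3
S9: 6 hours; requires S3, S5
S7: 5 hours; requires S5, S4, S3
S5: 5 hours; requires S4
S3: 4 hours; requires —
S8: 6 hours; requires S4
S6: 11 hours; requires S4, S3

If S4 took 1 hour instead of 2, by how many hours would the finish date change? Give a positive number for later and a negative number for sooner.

Actual critical path: S3→S4→S5→S9 = 4+2+5+6 = 17 ⇒ 17 hours.
Since S4 is critical, the -1 change carries straight to that chain (now 16 hours).
The critical path is still S3→S4→S5→S9; finish is now 16 hours.
Change in finish: 16 − 17 = -1 hours.

-1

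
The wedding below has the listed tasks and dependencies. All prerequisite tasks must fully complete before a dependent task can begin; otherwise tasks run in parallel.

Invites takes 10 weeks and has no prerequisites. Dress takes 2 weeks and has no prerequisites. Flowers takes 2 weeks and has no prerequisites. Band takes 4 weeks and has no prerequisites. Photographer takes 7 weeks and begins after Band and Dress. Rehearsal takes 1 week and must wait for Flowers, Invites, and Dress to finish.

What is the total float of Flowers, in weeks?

The longest chain is Invites→Rehearsal = 10+1 = 11; overall finish 11 weeks.
Flowers finishes as early as 2 and must finish by 10.
So Flowers can slip 10 − 2 = 8 weeks.

8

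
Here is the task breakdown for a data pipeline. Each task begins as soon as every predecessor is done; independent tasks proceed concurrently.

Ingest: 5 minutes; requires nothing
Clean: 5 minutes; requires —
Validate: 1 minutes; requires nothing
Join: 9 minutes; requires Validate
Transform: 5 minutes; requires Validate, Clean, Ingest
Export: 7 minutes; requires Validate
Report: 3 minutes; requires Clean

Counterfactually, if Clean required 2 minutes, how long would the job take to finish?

Critical path before the change: Clean→Transform = 5+5 = 10 giving 10 minutes.
Clean is on the critical path; changing it to 2 makes that path 7 minutes.
The binding chain switches to Ingest→Transform = 5+5 = 10; finish 10 minutes.

10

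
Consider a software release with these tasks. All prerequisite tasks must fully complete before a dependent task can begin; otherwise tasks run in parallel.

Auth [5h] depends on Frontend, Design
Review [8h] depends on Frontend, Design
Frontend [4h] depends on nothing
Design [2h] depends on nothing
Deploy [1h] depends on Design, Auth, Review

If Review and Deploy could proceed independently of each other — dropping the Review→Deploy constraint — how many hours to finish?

12

Original critical path: Frontend→Review→Deploy = 4+8+1 = 13 ⇒ 13 hours.
Without Review→Deploy, Deploy's earliest start moves from 12 to 9.
New critical path: Frontend→Review = 4+8 = 12 ⇒ 12 hours.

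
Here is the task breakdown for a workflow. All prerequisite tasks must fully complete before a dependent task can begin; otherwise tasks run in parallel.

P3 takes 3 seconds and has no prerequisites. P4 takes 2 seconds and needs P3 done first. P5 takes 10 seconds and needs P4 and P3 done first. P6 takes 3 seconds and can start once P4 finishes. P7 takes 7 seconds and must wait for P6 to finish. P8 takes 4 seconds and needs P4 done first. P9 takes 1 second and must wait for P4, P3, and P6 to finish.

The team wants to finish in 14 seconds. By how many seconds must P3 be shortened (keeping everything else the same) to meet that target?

1

Current finish: 15 seconds; target: 14.
P3 is on every critical path, so each second cut from P3 cuts the finish by one (this holds down to a finish of 13).
Need 15 − 14 = 1 second off P3 → P3 becomes 2 seconds, finish becomes 14.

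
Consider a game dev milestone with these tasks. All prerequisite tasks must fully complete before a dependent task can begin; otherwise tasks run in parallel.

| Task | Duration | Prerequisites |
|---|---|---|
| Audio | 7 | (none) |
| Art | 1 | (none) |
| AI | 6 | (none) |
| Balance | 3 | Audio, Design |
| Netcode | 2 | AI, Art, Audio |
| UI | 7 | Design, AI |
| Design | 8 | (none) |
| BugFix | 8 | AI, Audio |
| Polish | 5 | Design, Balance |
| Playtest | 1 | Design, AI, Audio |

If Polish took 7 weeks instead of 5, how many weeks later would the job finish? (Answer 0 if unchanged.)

The binding path is Design→Balance→Polish = 8+3+5 = 16; finish at 16 weeks.
Since Polish is critical, the +2 change carries straight to that chain (now 18 weeks).
The critical path is still Design→Balance→Polish; finish is now 18 weeks.
Change in finish: 18 − 16 = +2 weeks.

2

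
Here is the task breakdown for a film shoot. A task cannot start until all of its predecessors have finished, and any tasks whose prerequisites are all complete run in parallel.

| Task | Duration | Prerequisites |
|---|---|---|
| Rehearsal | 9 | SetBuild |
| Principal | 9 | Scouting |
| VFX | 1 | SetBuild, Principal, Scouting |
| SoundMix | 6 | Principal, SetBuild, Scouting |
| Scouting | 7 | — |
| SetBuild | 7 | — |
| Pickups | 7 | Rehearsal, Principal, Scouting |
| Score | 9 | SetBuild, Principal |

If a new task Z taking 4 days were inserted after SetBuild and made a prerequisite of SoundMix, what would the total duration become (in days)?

25

Originally the job takes 25 days.
With Z inserted, SoundMix now waits for max(Principal, SetBuild, Scouting, Z).
New critical path: Scouting→Principal→Score = 7+9+9 = 25 ⇒ 25 days.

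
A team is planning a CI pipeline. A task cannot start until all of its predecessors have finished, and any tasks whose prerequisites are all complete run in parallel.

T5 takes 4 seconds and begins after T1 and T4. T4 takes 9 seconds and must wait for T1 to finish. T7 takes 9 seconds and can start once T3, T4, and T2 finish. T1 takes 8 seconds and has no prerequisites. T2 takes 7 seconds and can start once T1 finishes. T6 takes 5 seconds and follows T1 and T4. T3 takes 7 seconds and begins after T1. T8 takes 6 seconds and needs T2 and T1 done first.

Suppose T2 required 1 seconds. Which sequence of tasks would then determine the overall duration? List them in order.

T1, T4, T7

The binding path is T1→T4→T7 = 8+9+9 = 26; finish at 26 seconds.
T2 has 2 seconds of float (longest path through it is 24).
The critical path is still T1→T4→T7; finish is now 26 seconds.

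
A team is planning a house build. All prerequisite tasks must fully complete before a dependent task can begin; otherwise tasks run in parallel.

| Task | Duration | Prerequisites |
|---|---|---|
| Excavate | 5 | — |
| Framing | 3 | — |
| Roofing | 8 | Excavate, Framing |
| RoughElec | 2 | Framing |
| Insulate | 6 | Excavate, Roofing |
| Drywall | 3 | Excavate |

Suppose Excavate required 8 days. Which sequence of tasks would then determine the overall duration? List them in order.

Excavate, Roofing, Insulate

The binding path is Excavate→Roofing→Insulate = 5+8+6 = 19; finish at 19 days.
Since Excavate is critical, the +3 change carries straight to that chain (now 22 days).
No other chain overtakes it, so the finish is 22 days.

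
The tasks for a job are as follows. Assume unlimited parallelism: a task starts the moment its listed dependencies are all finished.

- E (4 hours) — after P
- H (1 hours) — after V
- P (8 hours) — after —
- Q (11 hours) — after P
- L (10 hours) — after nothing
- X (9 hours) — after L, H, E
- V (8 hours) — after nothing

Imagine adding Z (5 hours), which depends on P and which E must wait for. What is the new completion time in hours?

Originally the schedule takes 21 hours.
With Z inserted, E now waits for max(P, Z).
New critical path: P→Z→E→X = 8+5+4+9 = 26 ⇒ 26 hours.

26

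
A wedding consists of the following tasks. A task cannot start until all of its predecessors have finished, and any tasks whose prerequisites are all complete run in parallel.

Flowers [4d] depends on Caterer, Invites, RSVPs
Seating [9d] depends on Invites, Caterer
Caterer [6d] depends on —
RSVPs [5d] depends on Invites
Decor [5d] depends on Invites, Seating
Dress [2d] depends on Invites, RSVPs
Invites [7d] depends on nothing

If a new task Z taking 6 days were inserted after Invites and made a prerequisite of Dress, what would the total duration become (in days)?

Originally the wedding takes 21 days.
With Z inserted, Dress now waits for max(Invites, RSVPs, Z).
New critical path: Invites→Seating→Decor = 7+9+5 = 21 ⇒ 21 days.

21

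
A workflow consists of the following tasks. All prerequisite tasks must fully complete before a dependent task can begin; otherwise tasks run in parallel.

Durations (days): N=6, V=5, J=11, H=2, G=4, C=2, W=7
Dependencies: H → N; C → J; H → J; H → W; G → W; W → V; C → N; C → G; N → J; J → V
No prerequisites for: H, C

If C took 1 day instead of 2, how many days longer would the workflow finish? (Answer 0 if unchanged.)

0

As given, the longest chain is C→N→J→V = 2+6+11+5 = 24, so the finish is 24 days.
C is on the critical path; changing it to 1 makes that path 23 days.
New critical path: H→N→J→V = 2+6+11+5 = 24 ⇒ 24 days.
Change in finish: 24 − 24 = +0 days.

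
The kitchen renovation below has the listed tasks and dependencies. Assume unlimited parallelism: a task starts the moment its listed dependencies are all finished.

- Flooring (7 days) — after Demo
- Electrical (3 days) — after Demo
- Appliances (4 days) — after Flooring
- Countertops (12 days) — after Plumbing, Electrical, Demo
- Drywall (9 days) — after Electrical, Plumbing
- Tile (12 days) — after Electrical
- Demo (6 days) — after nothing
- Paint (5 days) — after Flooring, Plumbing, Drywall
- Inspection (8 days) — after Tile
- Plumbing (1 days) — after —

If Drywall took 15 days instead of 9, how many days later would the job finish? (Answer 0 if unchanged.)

0

Critical path before the change: Demo→Electrical→Tile→Inspection = 6+3+12+8 = 29 giving 29 days.
Drywall has 6 days of float (longest path through it is 23).
Now Demo→Electrical→Drywall→Paint = 6+3+15+5 = 29 is longest, so the finish becomes 29 days.
Change in finish: 29 − 29 = +0 days.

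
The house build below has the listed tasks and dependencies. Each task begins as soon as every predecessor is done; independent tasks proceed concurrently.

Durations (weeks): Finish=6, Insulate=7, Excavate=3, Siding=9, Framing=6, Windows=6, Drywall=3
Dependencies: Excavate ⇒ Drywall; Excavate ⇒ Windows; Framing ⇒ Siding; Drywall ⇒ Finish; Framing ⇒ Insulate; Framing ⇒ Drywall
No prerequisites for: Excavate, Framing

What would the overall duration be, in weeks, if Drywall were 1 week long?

The binding path is Framing→Drywall→Finish = 6+3+6 = 15; finish at 15 weeks.
Drywall is on the critical path; changing it to 1 makes that path 13 weeks.
New critical path: Framing→Siding = 6+9 = 15 ⇒ 15 weeks.

15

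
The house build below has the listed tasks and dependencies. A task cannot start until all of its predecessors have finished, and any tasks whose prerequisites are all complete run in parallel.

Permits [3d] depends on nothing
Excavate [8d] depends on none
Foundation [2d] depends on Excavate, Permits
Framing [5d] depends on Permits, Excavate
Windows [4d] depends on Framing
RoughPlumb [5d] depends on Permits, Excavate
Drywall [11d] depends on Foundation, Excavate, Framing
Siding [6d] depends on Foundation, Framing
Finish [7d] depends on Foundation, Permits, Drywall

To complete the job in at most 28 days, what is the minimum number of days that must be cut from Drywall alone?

3

Current finish: 31 days; target: 28.
Drywall is on every critical path, so each day cut from Drywall cuts the finish by one (this holds down to a finish of 21).
Need 31 − 28 = 3 days off Drywall → Drywall becomes 8 days, finish becomes 28.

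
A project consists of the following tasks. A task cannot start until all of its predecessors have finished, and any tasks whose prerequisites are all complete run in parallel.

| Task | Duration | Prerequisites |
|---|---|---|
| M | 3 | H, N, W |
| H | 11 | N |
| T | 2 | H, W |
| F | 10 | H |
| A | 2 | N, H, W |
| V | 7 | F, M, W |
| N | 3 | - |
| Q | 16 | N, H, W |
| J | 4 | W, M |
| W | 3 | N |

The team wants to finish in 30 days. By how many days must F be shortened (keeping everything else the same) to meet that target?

Current finish: 31 days; target: 30.
F is on every critical path, so each day cut from F cuts the finish by one (this holds down to a finish of 30).
Need 31 − 30 = 1 day off F → F becomes 9 days, finish becomes 30.

1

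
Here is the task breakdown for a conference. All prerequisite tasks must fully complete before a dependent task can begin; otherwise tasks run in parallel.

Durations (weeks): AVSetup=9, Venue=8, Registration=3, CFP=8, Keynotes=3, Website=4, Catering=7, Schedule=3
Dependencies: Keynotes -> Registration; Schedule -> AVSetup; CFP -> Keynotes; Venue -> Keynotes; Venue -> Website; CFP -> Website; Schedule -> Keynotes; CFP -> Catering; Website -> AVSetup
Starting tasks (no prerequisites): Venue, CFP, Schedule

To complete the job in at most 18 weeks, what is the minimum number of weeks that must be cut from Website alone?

3

Current finish: 21 weeks; target: 18.
Website is on every critical path, so each week cut from Website cuts the finish by one (this holds down to a finish of 18).
Need 21 − 18 = 3 weeks off Website → Website becomes 1 week, finish becomes 18.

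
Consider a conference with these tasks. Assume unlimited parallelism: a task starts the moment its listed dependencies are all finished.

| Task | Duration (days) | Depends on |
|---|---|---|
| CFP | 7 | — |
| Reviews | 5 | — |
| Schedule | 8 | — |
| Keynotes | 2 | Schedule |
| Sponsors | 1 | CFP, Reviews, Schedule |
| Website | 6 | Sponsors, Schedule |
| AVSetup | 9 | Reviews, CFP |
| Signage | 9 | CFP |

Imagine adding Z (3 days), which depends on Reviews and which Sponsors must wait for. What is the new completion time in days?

16

Originally the project takes 16 days.
With Z inserted, Sponsors now waits for max(CFP, Reviews, Schedule, Z).
New critical path: CFP→AVSetup = 7+9 = 16 ⇒ 16 days.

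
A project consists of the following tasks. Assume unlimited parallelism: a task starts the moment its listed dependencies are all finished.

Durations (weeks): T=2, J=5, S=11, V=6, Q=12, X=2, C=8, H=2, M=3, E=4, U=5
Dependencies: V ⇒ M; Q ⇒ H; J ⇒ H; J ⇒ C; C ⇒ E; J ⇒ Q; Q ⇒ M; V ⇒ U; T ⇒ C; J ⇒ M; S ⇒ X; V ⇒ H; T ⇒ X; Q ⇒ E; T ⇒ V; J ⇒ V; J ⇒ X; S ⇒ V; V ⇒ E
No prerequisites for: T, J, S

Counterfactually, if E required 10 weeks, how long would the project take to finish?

Baseline: S→V→U = 11+6+5 = 22 → 22 weeks.
E is off the critical path — its longest chain is 21 weeks, giving 1 of slack.
The binding chain switches to J→Q→E = 5+12+10 = 27; finish 27 weeks.

27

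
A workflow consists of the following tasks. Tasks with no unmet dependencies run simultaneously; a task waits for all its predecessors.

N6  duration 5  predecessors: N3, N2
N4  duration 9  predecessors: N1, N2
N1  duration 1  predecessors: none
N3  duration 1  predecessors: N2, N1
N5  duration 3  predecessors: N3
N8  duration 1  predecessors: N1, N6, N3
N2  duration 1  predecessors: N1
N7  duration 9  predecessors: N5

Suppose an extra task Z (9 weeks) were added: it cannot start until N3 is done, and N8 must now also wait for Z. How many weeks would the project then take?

15

Originally the project takes 15 weeks.
With Z inserted, N8 now waits for max(N1, N6, N3, Z).
New critical path: N1→N2→N3→N5→N7 = 1+1+1+3+9 = 15 ⇒ 15 weeks.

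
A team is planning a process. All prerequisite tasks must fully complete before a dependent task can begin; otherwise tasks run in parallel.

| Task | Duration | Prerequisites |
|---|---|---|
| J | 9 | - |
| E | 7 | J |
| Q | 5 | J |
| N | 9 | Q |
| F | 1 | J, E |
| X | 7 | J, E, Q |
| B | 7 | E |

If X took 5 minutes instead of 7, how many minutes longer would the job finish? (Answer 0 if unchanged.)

0

Baseline: J→E→X = 9+7+7 = 23 → 23 minutes.
X lies on that path, so at 5 minutes the path becomes 21 minutes.
Now J→E→B = 9+7+7 = 23 is longest, so the finish becomes 23 minutes.
Change in finish: 23 − 23 = +0 minutes.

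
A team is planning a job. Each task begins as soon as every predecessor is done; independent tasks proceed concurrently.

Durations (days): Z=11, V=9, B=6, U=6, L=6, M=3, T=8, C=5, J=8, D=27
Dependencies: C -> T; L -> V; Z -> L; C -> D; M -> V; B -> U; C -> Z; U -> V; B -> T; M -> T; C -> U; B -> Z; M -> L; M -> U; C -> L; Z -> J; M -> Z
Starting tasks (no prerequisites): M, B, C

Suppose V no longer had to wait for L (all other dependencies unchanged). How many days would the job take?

32

Before: longest chain B→Z→L→V = 6+11+6+9 = 32, finish 32.
Without L→V, V's earliest start moves from 23 to 12.
The longest chain is now C→D = 5+27 = 32, so the job takes 32 days.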